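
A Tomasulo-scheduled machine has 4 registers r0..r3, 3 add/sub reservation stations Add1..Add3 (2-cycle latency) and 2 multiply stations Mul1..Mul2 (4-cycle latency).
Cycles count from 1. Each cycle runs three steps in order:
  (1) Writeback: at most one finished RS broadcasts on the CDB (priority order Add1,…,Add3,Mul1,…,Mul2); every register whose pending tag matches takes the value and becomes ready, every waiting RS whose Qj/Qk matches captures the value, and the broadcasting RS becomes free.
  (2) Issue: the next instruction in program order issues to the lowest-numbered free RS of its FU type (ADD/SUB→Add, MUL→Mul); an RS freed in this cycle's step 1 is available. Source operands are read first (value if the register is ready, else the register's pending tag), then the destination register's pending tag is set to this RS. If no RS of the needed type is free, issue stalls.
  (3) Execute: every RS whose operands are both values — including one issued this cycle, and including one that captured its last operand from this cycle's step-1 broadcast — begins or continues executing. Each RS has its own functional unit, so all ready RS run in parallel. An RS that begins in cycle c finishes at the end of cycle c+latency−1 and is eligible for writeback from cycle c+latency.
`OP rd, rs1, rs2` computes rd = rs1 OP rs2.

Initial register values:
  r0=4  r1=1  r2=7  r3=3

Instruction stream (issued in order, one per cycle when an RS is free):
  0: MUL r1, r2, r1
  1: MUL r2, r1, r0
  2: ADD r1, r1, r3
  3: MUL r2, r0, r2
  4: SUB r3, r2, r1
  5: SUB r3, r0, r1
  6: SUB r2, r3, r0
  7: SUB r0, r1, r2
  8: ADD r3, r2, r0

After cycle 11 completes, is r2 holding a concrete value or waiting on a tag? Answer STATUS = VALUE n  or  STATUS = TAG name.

STATUS = VALUE -10

cycle 1: issue MUL r1<-Mul1 // r0:4,r1:Mul1,r2:7,r3:3
cycle 2: issue MUL r2<-Mul2 // r0:4,r1:Mul1,r2:Mul2,r3:3
cycle 3: issue ADD r1<-Add1 // r0:4,r1:Add1,r2:Mul2,r3:3
cycle 4: stall // r0:4,r1:Add1,r2:Mul2,r3:3
cycle 5: CDB Mul1=7; issue MUL r2<-Mul1 // r0:4,r1:Add1,r2:Mul1,r3:3
cycle 6: issue SUB r3<-Add2 // r0:4,r1:Add1,r2:Mul1,r3:Add2
cycle 7: CDB Add1=10; issue SUB r3<-Add1 // r0:4,r1:10,r2:Mul1,r3:Add1
cycle 8: issue SUB r2<-Add3 // r0:4,r1:10,r2:Add3,r3:Add1
cycle 9: CDB Add1=-6; issue SUB r0<-Add1 // r0:Add1,r1:10,r2:Add3,r3:-6
cycle 10: CDB Mul2=28; stall // r0:Add1,r1:10,r2:Add3,r3:-6
cycle 11: CDB Add3=-10; issue ADD r3<-Add3 // r0:Add1,r1:10,r2:-10,r3:Add3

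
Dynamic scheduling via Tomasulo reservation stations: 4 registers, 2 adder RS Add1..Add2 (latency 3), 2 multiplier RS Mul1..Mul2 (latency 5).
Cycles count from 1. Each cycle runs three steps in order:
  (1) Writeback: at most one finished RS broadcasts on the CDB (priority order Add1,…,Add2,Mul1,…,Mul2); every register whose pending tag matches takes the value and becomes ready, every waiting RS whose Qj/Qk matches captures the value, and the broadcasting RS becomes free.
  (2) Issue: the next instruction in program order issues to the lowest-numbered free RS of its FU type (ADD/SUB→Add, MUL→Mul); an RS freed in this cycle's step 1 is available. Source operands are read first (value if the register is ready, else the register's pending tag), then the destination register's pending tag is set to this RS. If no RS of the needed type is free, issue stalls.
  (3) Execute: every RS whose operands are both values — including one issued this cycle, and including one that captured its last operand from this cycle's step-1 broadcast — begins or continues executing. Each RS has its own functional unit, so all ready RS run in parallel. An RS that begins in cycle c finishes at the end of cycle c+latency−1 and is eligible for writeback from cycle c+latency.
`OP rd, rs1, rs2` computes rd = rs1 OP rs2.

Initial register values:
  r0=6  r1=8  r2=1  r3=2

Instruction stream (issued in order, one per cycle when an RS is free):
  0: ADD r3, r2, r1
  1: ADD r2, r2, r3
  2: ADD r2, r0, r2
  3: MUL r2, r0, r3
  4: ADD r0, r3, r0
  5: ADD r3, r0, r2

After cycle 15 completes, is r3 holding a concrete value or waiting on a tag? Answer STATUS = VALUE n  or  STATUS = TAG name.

cycle 1: issue ADD r3<-Add1 // r0:6,r1:8,r2:1,r3:Add1
cycle 2: issue ADD r2<-Add2 // r0:6,r1:8,r2:Add2,r3:Add1
cycle 3: stall // r0:6,r1:8,r2:Add2,r3:Add1
cycle 4: CDB Add1=9; issue ADD r2<-Add1 // r0:6,r1:8,r2:Add1,r3:9
cycle 5: issue MUL r2<-Mul1 // r0:6,r1:8,r2:Mul1,r3:9
cycle 6: stall // r0:6,r1:8,r2:Mul1,r3:9
cycle 7: CDB Add2=10; issue ADD r0<-Add2 // r0:Add2,r1:8,r2:Mul1,r3:9
cycle 8: stall // r0:Add2,r1:8,r2:Mul1,r3:9
cycle 9: stall // r0:Add2,r1:8,r2:Mul1,r3:9
cycle 10: CDB Add1=16; issue ADD r3<-Add1 // r0:Add2,r1:8,r2:Mul1,r3:Add1
cycle 11: CDB Add2=15 // r0:15,r1:8,r2:Mul1,r3:Add1
cycle 12: CDB Mul1=54 // r0:15,r1:8,r2:54,r3:Add1
cycle 13: - // r0:15,r1:8,r2:54,r3:Add1
cycle 14: - // r0:15,r1:8,r2:54,r3:Add1
cycle 15: CDB Add1=69 // r0:15,r1:8,r2:54,r3:69

STATUS = VALUE 69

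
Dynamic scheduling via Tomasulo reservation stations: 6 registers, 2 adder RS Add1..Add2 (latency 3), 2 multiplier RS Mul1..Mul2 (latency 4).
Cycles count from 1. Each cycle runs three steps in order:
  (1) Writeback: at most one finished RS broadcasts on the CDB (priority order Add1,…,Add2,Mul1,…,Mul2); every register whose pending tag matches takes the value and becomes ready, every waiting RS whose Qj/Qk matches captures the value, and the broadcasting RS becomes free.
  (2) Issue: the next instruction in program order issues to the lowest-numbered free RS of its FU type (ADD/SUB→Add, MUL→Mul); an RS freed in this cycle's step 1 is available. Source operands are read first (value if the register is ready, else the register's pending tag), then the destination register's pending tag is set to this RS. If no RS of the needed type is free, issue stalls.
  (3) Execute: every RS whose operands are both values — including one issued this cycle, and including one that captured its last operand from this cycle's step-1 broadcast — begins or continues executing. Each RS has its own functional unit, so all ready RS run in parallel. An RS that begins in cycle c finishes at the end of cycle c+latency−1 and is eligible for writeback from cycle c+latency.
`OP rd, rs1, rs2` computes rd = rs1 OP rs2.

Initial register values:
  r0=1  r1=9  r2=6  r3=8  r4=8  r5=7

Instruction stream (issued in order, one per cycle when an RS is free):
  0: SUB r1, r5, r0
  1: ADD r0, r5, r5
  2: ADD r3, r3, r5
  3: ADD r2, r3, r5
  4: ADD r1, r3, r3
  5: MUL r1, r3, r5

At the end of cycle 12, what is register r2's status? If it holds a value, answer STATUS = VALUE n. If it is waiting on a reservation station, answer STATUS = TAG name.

c1: issue SUB r1<-Add1 | r0:1,r1:Add1,r2:6,r3:8,r4:8,r5:7
c2: issue ADD r0<-Add2 | r0:Add2,r1:Add1,r2:6,r3:8,r4:8,r5:7
c3: stall | r0:Add2,r1:Add1,r2:6,r3:8,r4:8,r5:7
c4: CDB Add1=6; issue ADD r3<-Add1 | r0:Add2,r1:6,r2:6,r3:Add1,r4:8,r5:7
c5: CDB Add2=14; issue ADD r2<-Add2 | r0:14,r1:6,r2:Add2,r3:Add1,r4:8,r5:7
c6: stall | r0:14,r1:6,r2:Add2,r3:Add1,r4:8,r5:7
c7: CDB Add1=15; issue ADD r1<-Add1 | r0:14,r1:Add1,r2:Add2,r3:15,r4:8,r5:7
c8: issue MUL r1<-Mul1 | r0:14,r1:Mul1,r2:Add2,r3:15,r4:8,r5:7
c9: - | r0:14,r1:Mul1,r2:Add2,r3:15,r4:8,r5:7
c10: CDB Add1=30 | r0:14,r1:Mul1,r2:Add2,r3:15,r4:8,r5:7
c11: CDB Add2=22 | r0:14,r1:Mul1,r2:22,r3:15,r4:8,r5:7
c12: CDB Mul1=105 | r0:14,r1:105,r2:22,r3:15,r4:8,r5:7

STATUS = VALUE 22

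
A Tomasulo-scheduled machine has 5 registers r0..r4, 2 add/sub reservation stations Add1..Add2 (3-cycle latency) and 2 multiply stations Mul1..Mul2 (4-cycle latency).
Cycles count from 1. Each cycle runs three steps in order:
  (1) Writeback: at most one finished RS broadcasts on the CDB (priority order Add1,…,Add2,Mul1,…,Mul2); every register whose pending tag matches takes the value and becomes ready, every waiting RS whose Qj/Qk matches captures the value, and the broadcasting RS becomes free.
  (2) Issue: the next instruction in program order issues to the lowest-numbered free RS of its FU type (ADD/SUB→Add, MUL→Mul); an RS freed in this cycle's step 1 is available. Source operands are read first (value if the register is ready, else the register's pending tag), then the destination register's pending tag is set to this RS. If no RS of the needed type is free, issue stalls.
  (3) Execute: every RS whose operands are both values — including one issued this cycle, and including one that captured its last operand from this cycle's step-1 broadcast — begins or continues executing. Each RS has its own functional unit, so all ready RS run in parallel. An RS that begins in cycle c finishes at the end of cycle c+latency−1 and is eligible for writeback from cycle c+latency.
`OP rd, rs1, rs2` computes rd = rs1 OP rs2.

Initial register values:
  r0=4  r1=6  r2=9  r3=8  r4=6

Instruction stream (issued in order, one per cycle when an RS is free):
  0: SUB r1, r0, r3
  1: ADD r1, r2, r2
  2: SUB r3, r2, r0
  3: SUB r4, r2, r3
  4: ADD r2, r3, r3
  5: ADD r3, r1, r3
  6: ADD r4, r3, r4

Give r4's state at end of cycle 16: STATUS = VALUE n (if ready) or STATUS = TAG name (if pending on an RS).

c1: issue SUB r1<-Add1 | r0:4,r1:Add1,r2:9,r3:8,r4:6
c2: issue ADD r1<-Add2 | r0:4,r1:Add2,r2:9,r3:8,r4:6
c3: stall | r0:4,r1:Add2,r2:9,r3:8,r4:6
c4: CDB Add1=-4; issue SUB r3<-Add1 | r0:4,r1:Add2,r2:9,r3:Add1,r4:6
c5: CDB Add2=18; issue SUB r4<-Add2 | r0:4,r1:18,r2:9,r3:Add1,r4:Add2
c6: stall | r0:4,r1:18,r2:9,r3:Add1,r4:Add2
c7: CDB Add1=5; issue ADD r2<-Add1 | r0:4,r1:18,r2:Add1,r3:5,r4:Add2
c8: stall | r0:4,r1:18,r2:Add1,r3:5,r4:Add2
c9: stall | r0:4,r1:18,r2:Add1,r3:5,r4:Add2
c10: CDB Add1=10; issue ADD r3<-Add1 | r0:4,r1:18,r2:10,r3:Add1,r4:Add2
c11: CDB Add2=4; issue ADD r4<-Add2 | r0:4,r1:18,r2:10,r3:Add1,r4:Add2
c12: - | r0:4,r1:18,r2:10,r3:Add1,r4:Add2
c13: CDB Add1=23 | r0:4,r1:18,r2:10,r3:23,r4:Add2
c14: - | r0:4,r1:18,r2:10,r3:23,r4:Add2
c15: - | r0:4,r1:18,r2:10,r3:23,r4:Add2
c16: CDB Add2=27 | r0:4,r1:18,r2:10,r3:23,r4:27

STATUS = VALUE 27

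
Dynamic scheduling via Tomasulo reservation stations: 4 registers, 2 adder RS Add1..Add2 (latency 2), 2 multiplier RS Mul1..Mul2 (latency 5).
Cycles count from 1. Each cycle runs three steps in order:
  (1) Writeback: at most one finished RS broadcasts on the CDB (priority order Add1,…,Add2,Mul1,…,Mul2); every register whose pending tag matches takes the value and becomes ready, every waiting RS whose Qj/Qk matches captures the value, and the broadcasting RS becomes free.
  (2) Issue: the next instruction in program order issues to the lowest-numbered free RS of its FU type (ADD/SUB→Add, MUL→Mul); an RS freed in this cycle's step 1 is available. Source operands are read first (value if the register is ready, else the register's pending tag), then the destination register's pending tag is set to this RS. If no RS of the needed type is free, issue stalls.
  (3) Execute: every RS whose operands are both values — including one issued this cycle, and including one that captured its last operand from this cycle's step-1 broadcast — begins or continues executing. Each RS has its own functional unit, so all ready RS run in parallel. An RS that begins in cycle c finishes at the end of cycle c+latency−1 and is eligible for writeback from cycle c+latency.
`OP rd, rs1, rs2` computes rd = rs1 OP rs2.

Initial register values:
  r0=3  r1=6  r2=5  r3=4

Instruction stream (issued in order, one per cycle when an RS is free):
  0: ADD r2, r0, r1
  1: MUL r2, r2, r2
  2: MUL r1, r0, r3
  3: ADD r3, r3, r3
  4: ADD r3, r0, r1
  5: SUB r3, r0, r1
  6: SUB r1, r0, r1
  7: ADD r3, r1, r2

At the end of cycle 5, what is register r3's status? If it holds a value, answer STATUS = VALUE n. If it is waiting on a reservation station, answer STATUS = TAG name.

STATUS = TAG Add2

c1: issue ADD r2<-Add1 | r0:3,r1:6,r2:Add1,r3:4
c2: issue MUL r2<-Mul1 | r0:3,r1:6,r2:Mul1,r3:4
c3: CDB Add1=9; issue MUL r1<-Mul2 | r0:3,r1:Mul2,r2:Mul1,r3:4
c4: issue ADD r3<-Add1 | r0:3,r1:Mul2,r2:Mul1,r3:Add1
c5: issue ADD r3<-Add2 | r0:3,r1:Mul2,r2:Mul1,r3:Add2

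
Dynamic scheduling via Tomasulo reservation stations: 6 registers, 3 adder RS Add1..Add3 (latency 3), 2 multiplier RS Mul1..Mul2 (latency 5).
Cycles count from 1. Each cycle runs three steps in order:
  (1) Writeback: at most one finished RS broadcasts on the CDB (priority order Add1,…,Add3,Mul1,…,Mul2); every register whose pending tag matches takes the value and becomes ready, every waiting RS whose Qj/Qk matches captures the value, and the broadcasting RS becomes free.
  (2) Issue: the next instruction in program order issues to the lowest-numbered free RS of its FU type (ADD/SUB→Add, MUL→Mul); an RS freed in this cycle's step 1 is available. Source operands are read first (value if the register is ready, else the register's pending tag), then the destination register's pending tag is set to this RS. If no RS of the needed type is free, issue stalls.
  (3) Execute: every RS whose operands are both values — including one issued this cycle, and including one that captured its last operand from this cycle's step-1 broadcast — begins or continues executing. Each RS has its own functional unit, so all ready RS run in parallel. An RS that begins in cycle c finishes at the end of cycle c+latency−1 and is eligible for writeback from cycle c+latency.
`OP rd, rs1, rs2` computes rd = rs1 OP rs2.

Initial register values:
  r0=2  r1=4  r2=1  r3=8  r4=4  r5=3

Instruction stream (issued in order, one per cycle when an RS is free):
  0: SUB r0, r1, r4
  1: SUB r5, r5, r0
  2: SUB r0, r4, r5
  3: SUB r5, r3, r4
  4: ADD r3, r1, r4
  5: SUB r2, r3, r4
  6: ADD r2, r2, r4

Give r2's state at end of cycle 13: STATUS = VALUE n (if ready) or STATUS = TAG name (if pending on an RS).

  c1: issue SUB r0<-Add1  regs: r0:Add1,r1:4,r2:1,r3:8,r4:4,r5:3
  c2: issue SUB r5<-Add2  regs: r0:Add1,r1:4,r2:1,r3:8,r4:4,r5:Add2
  c3: issue SUB r0<-Add3  regs: r0:Add3,r1:4,r2:1,r3:8,r4:4,r5:Add2
  c4: CDB Add1=0; issue SUB r5<-Add1  regs: r0:Add3,r1:4,r2:1,r3:8,r4:4,r5:Add1
  c5: stall  regs: r0:Add3,r1:4,r2:1,r3:8,r4:4,r5:Add1
  c6: stall  regs: r0:Add3,r1:4,r2:1,r3:8,r4:4,r5:Add1
  c7: CDB Add1=4; issue ADD r3<-Add1  regs: r0:Add3,r1:4,r2:1,r3:Add1,r4:4,r5:4
  c8: CDB Add2=3; issue SUB r2<-Add2  regs: r0:Add3,r1:4,r2:Add2,r3:Add1,r4:4,r5:4
  c9: stall  regs: r0:Add3,r1:4,r2:Add2,r3:Add1,r4:4,r5:4
  c10: CDB Add1=8; issue ADD r2<-Add1  regs: r0:Add3,r1:4,r2:Add1,r3:8,r4:4,r5:4
  c11: CDB Add3=1  regs: r0:1,r1:4,r2:Add1,r3:8,r4:4,r5:4
  c12: -  regs: r0:1,r1:4,r2:Add1,r3:8,r4:4,r5:4
  c13: CDB Add2=4  regs: r0:1,r1:4,r2:Add1,r3:8,r4:4,r5:4

STATUS = TAG Add1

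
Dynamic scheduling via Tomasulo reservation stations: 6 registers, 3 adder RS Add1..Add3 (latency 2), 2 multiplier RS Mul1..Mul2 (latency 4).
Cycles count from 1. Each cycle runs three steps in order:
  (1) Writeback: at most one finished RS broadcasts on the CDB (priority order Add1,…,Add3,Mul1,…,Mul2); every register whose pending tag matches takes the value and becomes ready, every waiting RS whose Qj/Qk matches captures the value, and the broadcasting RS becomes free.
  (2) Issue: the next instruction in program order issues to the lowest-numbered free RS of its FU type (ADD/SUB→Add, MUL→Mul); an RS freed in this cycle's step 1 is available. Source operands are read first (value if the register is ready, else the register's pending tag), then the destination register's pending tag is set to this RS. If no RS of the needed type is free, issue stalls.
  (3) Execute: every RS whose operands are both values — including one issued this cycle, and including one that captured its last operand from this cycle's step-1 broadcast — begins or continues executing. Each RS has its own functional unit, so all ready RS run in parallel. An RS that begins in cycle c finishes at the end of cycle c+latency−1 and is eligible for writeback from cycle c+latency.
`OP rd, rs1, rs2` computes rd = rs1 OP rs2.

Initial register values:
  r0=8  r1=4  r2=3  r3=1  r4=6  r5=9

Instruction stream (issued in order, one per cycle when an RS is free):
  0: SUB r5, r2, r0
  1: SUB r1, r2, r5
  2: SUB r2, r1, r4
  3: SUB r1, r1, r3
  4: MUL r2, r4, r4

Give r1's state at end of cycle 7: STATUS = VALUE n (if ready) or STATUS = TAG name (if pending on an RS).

  c1: issue SUB r5<-Add1  regs: r0:8,r1:4,r2:3,r3:1,r4:6,r5:Add1
  c2: issue SUB r1<-Add2  regs: r0:8,r1:Add2,r2:3,r3:1,r4:6,r5:Add1
  c3: CDB Add1=-5; issue SUB r2<-Add1  regs: r0:8,r1:Add2,r2:Add1,r3:1,r4:6,r5:-5
  c4: issue SUB r1<-Add3  regs: r0:8,r1:Add3,r2:Add1,r3:1,r4:6,r5:-5
  c5: CDB Add2=8; issue MUL r2<-Mul1  regs: r0:8,r1:Add3,r2:Mul1,r3:1,r4:6,r5:-5
  c6: -  regs: r0:8,r1:Add3,r2:Mul1,r3:1,r4:6,r5:-5
  c7: CDB Add1=2  regs: r0:8,r1:Add3,r2:Mul1,r3:1,r4:6,r5:-5

STATUS = TAG Add3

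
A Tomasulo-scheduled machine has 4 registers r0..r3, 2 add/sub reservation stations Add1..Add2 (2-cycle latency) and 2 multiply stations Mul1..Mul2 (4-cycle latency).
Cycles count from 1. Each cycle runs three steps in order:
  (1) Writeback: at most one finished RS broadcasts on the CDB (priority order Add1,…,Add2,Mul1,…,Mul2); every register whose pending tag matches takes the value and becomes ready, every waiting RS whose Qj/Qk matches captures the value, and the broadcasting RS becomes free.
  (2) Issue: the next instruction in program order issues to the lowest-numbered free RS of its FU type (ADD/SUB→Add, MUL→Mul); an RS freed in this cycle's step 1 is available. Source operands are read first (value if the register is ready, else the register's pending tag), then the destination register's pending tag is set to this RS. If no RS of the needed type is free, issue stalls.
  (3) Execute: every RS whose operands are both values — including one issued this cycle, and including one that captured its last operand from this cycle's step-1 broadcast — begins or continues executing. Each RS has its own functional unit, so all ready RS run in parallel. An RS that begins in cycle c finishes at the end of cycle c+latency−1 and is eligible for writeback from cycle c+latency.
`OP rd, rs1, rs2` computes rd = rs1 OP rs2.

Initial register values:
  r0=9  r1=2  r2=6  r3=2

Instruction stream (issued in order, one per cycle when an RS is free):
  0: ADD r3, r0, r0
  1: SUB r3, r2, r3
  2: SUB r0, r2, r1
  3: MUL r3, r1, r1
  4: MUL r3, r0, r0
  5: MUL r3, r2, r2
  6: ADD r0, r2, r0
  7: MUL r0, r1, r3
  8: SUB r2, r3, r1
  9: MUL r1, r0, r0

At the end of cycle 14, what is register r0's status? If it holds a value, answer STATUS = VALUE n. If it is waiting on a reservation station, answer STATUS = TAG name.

cycle 1: issue ADD r3<-Add1 // r0:9,r1:2,r2:6,r3:Add1
cycle 2: issue SUB r3<-Add2 // r0:9,r1:2,r2:6,r3:Add2
cycle 3: CDB Add1=18; issue SUB r0<-Add1 // r0:Add1,r1:2,r2:6,r3:Add2
cycle 4: issue MUL r3<-Mul1 // r0:Add1,r1:2,r2:6,r3:Mul1
cycle 5: CDB Add1=4; issue MUL r3<-Mul2 // r0:4,r1:2,r2:6,r3:Mul2
cycle 6: CDB Add2=-12; stall // r0:4,r1:2,r2:6,r3:Mul2
cycle 7: stall // r0:4,r1:2,r2:6,r3:Mul2
cycle 8: CDB Mul1=4; issue MUL r3<-Mul1 // r0:4,r1:2,r2:6,r3:Mul1
cycle 9: CDB Mul2=16; issue ADD r0<-Add1 // r0:Add1,r1:2,r2:6,r3:Mul1
cycle 10: issue MUL r0<-Mul2 // r0:Mul2,r1:2,r2:6,r3:Mul1
cycle 11: CDB Add1=10; issue SUB r2<-Add1 // r0:Mul2,r1:2,r2:Add1,r3:Mul1
cycle 12: CDB Mul1=36; issue MUL r1<-Mul1 // r0:Mul2,r1:Mul1,r2:Add1,r3:36
cycle 13: - // r0:Mul2,r1:Mul1,r2:Add1,r3:36
cycle 14: CDB Add1=34 // r0:Mul2,r1:Mul1,r2:34,r3:36

STATUS = TAG Mul2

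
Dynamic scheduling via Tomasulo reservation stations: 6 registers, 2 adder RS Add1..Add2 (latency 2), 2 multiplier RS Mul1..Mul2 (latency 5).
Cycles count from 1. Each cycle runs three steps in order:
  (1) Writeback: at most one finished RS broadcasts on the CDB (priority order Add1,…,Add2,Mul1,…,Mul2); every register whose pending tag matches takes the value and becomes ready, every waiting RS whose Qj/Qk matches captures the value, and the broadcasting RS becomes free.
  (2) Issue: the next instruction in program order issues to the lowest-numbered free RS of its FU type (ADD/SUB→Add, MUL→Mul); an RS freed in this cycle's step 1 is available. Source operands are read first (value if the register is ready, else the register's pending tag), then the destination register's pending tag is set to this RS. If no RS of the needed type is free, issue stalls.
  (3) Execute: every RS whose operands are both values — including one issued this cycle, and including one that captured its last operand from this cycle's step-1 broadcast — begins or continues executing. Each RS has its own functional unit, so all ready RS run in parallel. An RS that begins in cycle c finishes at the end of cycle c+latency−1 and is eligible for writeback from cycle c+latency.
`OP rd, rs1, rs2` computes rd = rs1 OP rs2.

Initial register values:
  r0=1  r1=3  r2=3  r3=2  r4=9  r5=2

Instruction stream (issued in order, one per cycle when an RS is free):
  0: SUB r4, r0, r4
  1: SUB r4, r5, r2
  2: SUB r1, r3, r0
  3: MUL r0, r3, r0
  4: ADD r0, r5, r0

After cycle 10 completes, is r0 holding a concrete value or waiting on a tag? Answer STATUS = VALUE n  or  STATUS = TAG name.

STATUS = TAG Add1

c1: issue SUB r4<-Add1 | r0:1,r1:3,r2:3,r3:2,r4:Add1,r5:2
c2: issue SUB r4<-Add2 | r0:1,r1:3,r2:3,r3:2,r4:Add2,r5:2
c3: CDB Add1=-8; issue SUB r1<-Add1 | r0:1,r1:Add1,r2:3,r3:2,r4:Add2,r5:2
c4: CDB Add2=-1; issue MUL r0<-Mul1 | r0:Mul1,r1:Add1,r2:3,r3:2,r4:-1,r5:2
c5: CDB Add1=1; issue ADD r0<-Add1 | r0:Add1,r1:1,r2:3,r3:2,r4:-1,r5:2
c6: - | r0:Add1,r1:1,r2:3,r3:2,r4:-1,r5:2
c7: - | r0:Add1,r1:1,r2:3,r3:2,r4:-1,r5:2
c8: - | r0:Add1,r1:1,r2:3,r3:2,r4:-1,r5:2
c9: CDB Mul1=2 | r0:Add1,r1:1,r2:3,r3:2,r4:-1,r5:2
c10: - | r0:Add1,r1:1,r2:3,r3:2,r4:-1,r5:2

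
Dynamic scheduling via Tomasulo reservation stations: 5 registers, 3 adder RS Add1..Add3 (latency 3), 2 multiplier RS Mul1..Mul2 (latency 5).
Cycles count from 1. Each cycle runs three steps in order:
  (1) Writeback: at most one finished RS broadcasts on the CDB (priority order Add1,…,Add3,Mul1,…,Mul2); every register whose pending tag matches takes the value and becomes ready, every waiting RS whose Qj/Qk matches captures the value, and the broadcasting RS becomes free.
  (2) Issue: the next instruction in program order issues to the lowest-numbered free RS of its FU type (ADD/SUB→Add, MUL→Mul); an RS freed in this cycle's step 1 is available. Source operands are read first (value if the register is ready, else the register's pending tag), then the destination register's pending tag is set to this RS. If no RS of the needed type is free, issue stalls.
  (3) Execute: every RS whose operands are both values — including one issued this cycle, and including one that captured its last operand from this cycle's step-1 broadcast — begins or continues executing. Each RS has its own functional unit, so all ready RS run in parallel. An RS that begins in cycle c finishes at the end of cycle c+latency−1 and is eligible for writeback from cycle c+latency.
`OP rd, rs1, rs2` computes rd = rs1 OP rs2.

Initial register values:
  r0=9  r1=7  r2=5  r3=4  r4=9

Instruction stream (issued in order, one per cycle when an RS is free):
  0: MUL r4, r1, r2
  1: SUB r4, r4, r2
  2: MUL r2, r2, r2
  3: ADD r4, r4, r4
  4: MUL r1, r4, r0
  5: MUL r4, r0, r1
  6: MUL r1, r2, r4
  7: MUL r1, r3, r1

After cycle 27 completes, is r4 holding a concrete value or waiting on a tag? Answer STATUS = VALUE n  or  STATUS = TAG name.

STATUS = VALUE 4860

c1: issue MUL r4<-Mul1 | r0:9,r1:7,r2:5,r3:4,r4:Mul1
c2: issue SUB r4<-Add1 | r0:9,r1:7,r2:5,r3:4,r4:Add1
c3: issue MUL r2<-Mul2 | r0:9,r1:7,r2:Mul2,r3:4,r4:Add1
c4: issue ADD r4<-Add2 | r0:9,r1:7,r2:Mul2,r3:4,r4:Add2
c5: stall | r0:9,r1:7,r2:Mul2,r3:4,r4:Add2
c6: CDB Mul1=35; issue MUL r1<-Mul1 | r0:9,r1:Mul1,r2:Mul2,r3:4,r4:Add2
c7: stall | r0:9,r1:Mul1,r2:Mul2,r3:4,r4:Add2
c8: CDB Mul2=25; issue MUL r4<-Mul2 | r0:9,r1:Mul1,r2:25,r3:4,r4:Mul2
c9: CDB Add1=30; stall | r0:9,r1:Mul1,r2:25,r3:4,r4:Mul2
c10: stall | r0:9,r1:Mul1,r2:25,r3:4,r4:Mul2
c11: stall | r0:9,r1:Mul1,r2:25,r3:4,r4:Mul2
c12: CDB Add2=60; stall | r0:9,r1:Mul1,r2:25,r3:4,r4:Mul2
c13: stall | r0:9,r1:Mul1,r2:25,r3:4,r4:Mul2
c14: stall | r0:9,r1:Mul1,r2:25,r3:4,r4:Mul2
c15: stall | r0:9,r1:Mul1,r2:25,r3:4,r4:Mul2
c16: stall | r0:9,r1:Mul1,r2:25,r3:4,r4:Mul2
c17: CDB Mul1=540; issue MUL r1<-Mul1 | r0:9,r1:Mul1,r2:25,r3:4,r4:Mul2
c18: stall | r0:9,r1:Mul1,r2:25,r3:4,r4:Mul2
c19: stall | r0:9,r1:Mul1,r2:25,r3:4,r4:Mul2
c20: stall | r0:9,r1:Mul1,r2:25,r3:4,r4:Mul2
c21: stall | r0:9,r1:Mul1,r2:25,r3:4,r4:Mul2
c22: CDB Mul2=4860; issue MUL r1<-Mul2 | r0:9,r1:Mul2,r2:25,r3:4,r4:4860
c23: - | r0:9,r1:Mul2,r2:25,r3:4,r4:4860
c24: - | r0:9,r1:Mul2,r2:25,r3:4,r4:4860
c25: - | r0:9,r1:Mul2,r2:25,r3:4,r4:4860
c26: - | r0:9,r1:Mul2,r2:25,r3:4,r4:4860
c27: CDB Mul1=121500 | r0:9,r1:Mul2,r2:25,r3:4,r4:4860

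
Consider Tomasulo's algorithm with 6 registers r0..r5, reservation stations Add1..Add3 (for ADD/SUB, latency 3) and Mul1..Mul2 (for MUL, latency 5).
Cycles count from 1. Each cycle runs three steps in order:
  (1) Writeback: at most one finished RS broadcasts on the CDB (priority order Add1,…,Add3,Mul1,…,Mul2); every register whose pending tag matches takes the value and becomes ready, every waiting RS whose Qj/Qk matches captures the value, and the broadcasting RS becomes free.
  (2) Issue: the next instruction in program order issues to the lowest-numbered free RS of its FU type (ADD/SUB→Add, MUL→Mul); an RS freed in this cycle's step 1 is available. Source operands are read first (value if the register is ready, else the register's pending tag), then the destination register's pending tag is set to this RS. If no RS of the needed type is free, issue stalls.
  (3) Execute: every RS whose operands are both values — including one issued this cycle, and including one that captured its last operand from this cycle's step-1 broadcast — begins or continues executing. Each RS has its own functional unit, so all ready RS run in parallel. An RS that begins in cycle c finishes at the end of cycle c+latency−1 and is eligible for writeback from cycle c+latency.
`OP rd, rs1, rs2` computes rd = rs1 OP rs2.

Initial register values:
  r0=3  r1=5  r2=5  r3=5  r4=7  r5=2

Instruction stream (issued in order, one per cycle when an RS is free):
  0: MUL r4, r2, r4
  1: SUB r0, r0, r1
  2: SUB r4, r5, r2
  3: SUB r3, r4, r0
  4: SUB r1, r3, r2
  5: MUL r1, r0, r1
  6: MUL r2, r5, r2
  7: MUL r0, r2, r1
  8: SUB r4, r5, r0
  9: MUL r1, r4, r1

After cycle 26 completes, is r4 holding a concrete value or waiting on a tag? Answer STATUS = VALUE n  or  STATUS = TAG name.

STATUS = VALUE -118

cycle 1: issue MUL r4<-Mul1 // r0:3,r1:5,r2:5,r3:5,r4:Mul1,r5:2
cycle 2: issue SUB r0<-Add1 // r0:Add1,r1:5,r2:5,r3:5,r4:Mul1,r5:2
cycle 3: issue SUB r4<-Add2 // r0:Add1,r1:5,r2:5,r3:5,r4:Add2,r5:2
cycle 4: issue SUB r3<-Add3 // r0:Add1,r1:5,r2:5,r3:Add3,r4:Add2,r5:2
cycle 5: CDB Add1=-2; issue SUB r1<-Add1 // r0:-2,r1:Add1,r2:5,r3:Add3,r4:Add2,r5:2
cycle 6: CDB Add2=-3; issue MUL r1<-Mul2 // r0:-2,r1:Mul2,r2:5,r3:Add3,r4:-3,r5:2
cycle 7: CDB Mul1=35; issue MUL r2<-Mul1 // r0:-2,r1:Mul2,r2:Mul1,r3:Add3,r4:-3,r5:2
cycle 8: stall // r0:-2,r1:Mul2,r2:Mul1,r3:Add3,r4:-3,r5:2
cycle 9: CDB Add3=-1; stall // r0:-2,r1:Mul2,r2:Mul1,r3:-1,r4:-3,r5:2
cycle 10: stall // r0:-2,r1:Mul2,r2:Mul1,r3:-1,r4:-3,r5:2
cycle 11: stall // r0:-2,r1:Mul2,r2:Mul1,r3:-1,r4:-3,r5:2
cycle 12: CDB Add1=-6; stall // r0:-2,r1:Mul2,r2:Mul1,r3:-1,r4:-3,r5:2
cycle 13: CDB Mul1=10; issue MUL r0<-Mul1 // r0:Mul1,r1:Mul2,r2:10,r3:-1,r4:-3,r5:2
cycle 14: issue SUB r4<-Add1 // r0:Mul1,r1:Mul2,r2:10,r3:-1,r4:Add1,r5:2
cycle 15: stall // r0:Mul1,r1:Mul2,r2:10,r3:-1,r4:Add1,r5:2
cycle 16: stall // r0:Mul1,r1:Mul2,r2:10,r3:-1,r4:Add1,r5:2
cycle 17: CDB Mul2=12; issue MUL r1<-Mul2 // r0:Mul1,r1:Mul2,r2:10,r3:-1,r4:Add1,r5:2
cycle 18: - // r0:Mul1,r1:Mul2,r2:10,r3:-1,r4:Add1,r5:2
cycle 19: - // r0:Mul1,r1:Mul2,r2:10,r3:-1,r4:Add1,r5:2
cycle 20: - // r0:Mul1,r1:Mul2,r2:10,r3:-1,r4:Add1,r5:2
cycle 21: - // r0:Mul1,r1:Mul2,r2:10,r3:-1,r4:Add1,r5:2
cycle 22: CDB Mul1=120 // r0:120,r1:Mul2,r2:10,r3:-1,r4:Add1,r5:2
cycle 23: - // r0:120,r1:Mul2,r2:10,r3:-1,r4:Add1,r5:2
cycle 24: - // r0:120,r1:Mul2,r2:10,r3:-1,r4:Add1,r5:2
cycle 25: CDB Add1=-118 // r0:120,r1:Mul2,r2:10,r3:-1,r4:-118,r5:2
cycle 26: - // r0:120,r1:Mul2,r2:10,r3:-1,r4:-118,r5:2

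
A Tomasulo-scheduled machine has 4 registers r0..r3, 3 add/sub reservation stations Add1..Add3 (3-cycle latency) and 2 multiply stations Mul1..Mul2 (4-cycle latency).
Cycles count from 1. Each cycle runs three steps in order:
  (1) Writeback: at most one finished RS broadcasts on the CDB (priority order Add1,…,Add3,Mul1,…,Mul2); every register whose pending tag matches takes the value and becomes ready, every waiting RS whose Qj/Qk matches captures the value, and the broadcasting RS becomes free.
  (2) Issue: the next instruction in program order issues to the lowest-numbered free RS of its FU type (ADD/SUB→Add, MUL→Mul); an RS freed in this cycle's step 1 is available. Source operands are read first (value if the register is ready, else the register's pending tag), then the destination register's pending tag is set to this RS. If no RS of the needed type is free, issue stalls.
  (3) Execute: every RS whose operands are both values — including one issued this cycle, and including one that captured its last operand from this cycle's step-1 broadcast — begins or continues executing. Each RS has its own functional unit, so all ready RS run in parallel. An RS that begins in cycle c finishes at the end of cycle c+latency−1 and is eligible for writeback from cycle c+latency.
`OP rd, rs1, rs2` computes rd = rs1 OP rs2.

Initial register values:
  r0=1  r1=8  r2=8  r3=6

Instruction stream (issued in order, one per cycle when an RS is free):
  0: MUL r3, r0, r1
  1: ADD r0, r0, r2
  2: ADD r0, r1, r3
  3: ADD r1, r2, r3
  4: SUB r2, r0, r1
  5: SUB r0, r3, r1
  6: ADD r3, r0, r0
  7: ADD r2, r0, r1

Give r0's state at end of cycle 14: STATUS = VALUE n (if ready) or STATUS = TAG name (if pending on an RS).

cycle 1: issue MUL r3<-Mul1 // r0:1,r1:8,r2:8,r3:Mul1
cycle 2: issue ADD r0<-Add1 // r0:Add1,r1:8,r2:8,r3:Mul1
cycle 3: issue ADD r0<-Add2 // r0:Add2,r1:8,r2:8,r3:Mul1
cycle 4: issue ADD r1<-Add3 // r0:Add2,r1:Add3,r2:8,r3:Mul1
cycle 5: CDB Add1=9; issue SUB r2<-Add1 // r0:Add2,r1:Add3,r2:Add1,r3:Mul1
cycle 6: CDB Mul1=8; stall // r0:Add2,r1:Add3,r2:Add1,r3:8
cycle 7: stall // r0:Add2,r1:Add3,r2:Add1,r3:8
cycle 8: stall // r0:Add2,r1:Add3,r2:Add1,r3:8
cycle 9: CDB Add2=16; issue SUB r0<-Add2 // r0:Add2,r1:Add3,r2:Add1,r3:8
cycle 10: CDB Add3=16; issue ADD r3<-Add3 // r0:Add2,r1:16,r2:Add1,r3:Add3
cycle 11: stall // r0:Add2,r1:16,r2:Add1,r3:Add3
cycle 12: stall // r0:Add2,r1:16,r2:Add1,r3:Add3
cycle 13: CDB Add1=0; issue ADD r2<-Add1 // r0:Add2,r1:16,r2:Add1,r3:Add3
cycle 14: CDB Add2=-8 // r0:-8,r1:16,r2:Add1,r3:Add3

STATUS = VALUE -8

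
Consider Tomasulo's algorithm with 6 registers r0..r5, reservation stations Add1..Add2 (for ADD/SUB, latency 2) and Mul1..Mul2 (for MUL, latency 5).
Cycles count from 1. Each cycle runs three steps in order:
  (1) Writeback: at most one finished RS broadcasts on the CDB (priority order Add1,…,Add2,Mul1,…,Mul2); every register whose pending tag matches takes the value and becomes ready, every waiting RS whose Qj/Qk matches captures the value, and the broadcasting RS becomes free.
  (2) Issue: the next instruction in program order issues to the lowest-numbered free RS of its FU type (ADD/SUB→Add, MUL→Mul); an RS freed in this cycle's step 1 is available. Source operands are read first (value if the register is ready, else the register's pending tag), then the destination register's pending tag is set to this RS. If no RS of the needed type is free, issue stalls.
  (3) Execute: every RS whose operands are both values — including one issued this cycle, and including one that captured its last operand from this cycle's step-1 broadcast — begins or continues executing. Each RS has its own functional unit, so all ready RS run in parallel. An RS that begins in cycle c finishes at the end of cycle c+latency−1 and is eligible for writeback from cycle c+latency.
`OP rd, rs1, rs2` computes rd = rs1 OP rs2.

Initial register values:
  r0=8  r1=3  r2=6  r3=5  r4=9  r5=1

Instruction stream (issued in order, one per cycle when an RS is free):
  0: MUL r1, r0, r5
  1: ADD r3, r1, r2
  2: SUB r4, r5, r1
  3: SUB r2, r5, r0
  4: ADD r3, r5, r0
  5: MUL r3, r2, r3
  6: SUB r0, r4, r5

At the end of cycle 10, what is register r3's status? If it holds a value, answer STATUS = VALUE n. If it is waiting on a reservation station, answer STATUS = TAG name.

STATUS = TAG Mul1

cycle 1: issue MUL r1<-Mul1 // r0:8,r1:Mul1,r2:6,r3:5,r4:9,r5:1
cycle 2: issue ADD r3<-Add1 // r0:8,r1:Mul1,r2:6,r3:Add1,r4:9,r5:1
cycle 3: issue SUB r4<-Add2 // r0:8,r1:Mul1,r2:6,r3:Add1,r4:Add2,r5:1
cycle 4: stall // r0:8,r1:Mul1,r2:6,r3:Add1,r4:Add2,r5:1
cycle 5: stall // r0:8,r1:Mul1,r2:6,r3:Add1,r4:Add2,r5:1
cycle 6: CDB Mul1=8; stall // r0:8,r1:8,r2:6,r3:Add1,r4:Add2,r5:1
cycle 7: stall // r0:8,r1:8,r2:6,r3:Add1,r4:Add2,r5:1
cycle 8: CDB Add1=14; issue SUB r2<-Add1 // r0:8,r1:8,r2:Add1,r3:14,r4:Add2,r5:1
cycle 9: CDB Add2=-7; issue ADD r3<-Add2 // r0:8,r1:8,r2:Add1,r3:Add2,r4:-7,r5:1
cycle 10: CDB Add1=-7; issue MUL r3<-Mul1 // r0:8,r1:8,r2:-7,r3:Mul1,r4:-7,r5:1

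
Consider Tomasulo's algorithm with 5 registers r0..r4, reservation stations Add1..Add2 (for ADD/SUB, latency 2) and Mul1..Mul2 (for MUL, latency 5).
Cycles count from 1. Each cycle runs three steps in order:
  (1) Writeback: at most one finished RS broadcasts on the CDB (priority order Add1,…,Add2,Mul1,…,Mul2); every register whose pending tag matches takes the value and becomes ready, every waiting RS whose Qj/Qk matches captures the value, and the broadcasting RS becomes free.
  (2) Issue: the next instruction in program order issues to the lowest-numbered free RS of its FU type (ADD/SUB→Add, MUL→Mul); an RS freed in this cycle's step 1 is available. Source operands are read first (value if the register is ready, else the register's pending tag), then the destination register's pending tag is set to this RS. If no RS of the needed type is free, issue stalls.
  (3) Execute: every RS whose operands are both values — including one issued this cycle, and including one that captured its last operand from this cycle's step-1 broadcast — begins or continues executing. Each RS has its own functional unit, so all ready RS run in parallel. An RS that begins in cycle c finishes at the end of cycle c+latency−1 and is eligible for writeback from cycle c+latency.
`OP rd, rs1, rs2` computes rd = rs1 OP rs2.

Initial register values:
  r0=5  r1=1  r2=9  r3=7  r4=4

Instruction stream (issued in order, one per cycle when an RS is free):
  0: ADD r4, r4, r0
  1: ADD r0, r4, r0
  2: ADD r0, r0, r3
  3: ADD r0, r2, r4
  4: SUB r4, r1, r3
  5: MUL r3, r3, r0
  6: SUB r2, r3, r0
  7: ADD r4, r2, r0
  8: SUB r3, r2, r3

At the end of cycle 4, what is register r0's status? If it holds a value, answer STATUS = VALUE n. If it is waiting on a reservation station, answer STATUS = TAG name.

c1: issue ADD r4<-Add1 | r0:5,r1:1,r2:9,r3:7,r4:Add1
c2: issue ADD r0<-Add2 | r0:Add2,r1:1,r2:9,r3:7,r4:Add1
c3: CDB Add1=9; issue ADD r0<-Add1 | r0:Add1,r1:1,r2:9,r3:7,r4:9
c4: stall | r0:Add1,r1:1,r2:9,r3:7,r4:9

STATUS = TAG Add1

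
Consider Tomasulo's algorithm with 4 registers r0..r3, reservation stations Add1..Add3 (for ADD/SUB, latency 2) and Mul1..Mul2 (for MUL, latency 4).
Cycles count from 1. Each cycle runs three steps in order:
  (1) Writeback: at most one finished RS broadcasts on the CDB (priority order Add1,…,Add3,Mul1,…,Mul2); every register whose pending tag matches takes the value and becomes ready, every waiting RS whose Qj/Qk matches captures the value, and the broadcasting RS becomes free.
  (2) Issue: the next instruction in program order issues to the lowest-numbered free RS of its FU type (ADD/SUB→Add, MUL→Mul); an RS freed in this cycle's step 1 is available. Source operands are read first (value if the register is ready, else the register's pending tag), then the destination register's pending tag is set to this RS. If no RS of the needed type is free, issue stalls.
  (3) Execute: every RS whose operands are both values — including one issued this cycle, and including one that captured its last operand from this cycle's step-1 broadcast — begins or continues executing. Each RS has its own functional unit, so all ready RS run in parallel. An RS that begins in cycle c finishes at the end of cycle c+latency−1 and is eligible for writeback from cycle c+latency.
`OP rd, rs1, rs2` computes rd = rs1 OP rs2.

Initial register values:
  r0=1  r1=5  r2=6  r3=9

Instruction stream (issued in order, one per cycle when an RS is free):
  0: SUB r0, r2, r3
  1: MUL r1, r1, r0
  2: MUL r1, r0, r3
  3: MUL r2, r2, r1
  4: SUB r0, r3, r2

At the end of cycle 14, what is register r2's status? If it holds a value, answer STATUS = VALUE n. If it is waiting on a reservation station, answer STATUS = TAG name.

STATUS = VALUE -162

  c1: issue SUB r0<-Add1  regs: r0:Add1,r1:5,r2:6,r3:9
  c2: issue MUL r1<-Mul1  regs: r0:Add1,r1:Mul1,r2:6,r3:9
  c3: CDB Add1=-3; issue MUL r1<-Mul2  regs: r0:-3,r1:Mul2,r2:6,r3:9
  c4: stall  regs: r0:-3,r1:Mul2,r2:6,r3:9
  c5: stall  regs: r0:-3,r1:Mul2,r2:6,r3:9
  c6: stall  regs: r0:-3,r1:Mul2,r2:6,r3:9
  c7: CDB Mul1=-15; issue MUL r2<-Mul1  regs: r0:-3,r1:Mul2,r2:Mul1,r3:9
  c8: CDB Mul2=-27; issue SUB r0<-Add1  regs: r0:Add1,r1:-27,r2:Mul1,r3:9
  c9: -  regs: r0:Add1,r1:-27,r2:Mul1,r3:9
  c10: -  regs: r0:Add1,r1:-27,r2:Mul1,r3:9
  c11: -  regs: r0:Add1,r1:-27,r2:Mul1,r3:9
  c12: CDB Mul1=-162  regs: r0:Add1,r1:-27,r2:-162,r3:9
  c13: -  regs: r0:Add1,r1:-27,r2:-162,r3:9
  c14: CDB Add1=171  regs: r0:171,r1:-27,r2:-162,r3:9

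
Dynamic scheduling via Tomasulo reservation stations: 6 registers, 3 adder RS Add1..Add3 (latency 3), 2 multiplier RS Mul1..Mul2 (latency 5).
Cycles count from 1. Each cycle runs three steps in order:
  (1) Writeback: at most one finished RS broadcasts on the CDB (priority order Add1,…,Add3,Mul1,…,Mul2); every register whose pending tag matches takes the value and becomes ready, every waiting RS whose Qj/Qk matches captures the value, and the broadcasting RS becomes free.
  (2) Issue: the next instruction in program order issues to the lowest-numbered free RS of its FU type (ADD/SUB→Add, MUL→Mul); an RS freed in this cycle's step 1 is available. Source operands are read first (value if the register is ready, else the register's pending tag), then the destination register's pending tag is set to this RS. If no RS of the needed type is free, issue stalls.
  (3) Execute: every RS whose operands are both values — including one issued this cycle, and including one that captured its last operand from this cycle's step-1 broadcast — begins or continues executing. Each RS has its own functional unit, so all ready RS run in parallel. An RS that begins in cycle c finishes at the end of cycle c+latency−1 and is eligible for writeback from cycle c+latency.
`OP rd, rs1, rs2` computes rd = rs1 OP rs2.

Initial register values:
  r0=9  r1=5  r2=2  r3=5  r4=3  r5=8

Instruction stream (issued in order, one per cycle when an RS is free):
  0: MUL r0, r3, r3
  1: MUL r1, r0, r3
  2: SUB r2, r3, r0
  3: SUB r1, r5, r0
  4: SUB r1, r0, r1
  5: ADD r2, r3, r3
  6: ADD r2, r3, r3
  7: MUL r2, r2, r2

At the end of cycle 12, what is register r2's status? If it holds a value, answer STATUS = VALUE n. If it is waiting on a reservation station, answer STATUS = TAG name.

STATUS = TAG Mul1

cycle 1: issue MUL r0<-Mul1 // r0:Mul1,r1:5,r2:2,r3:5,r4:3,r5:8
cycle 2: issue MUL r1<-Mul2 // r0:Mul1,r1:Mul2,r2:2,r3:5,r4:3,r5:8
cycle 3: issue SUB r2<-Add1 // r0:Mul1,r1:Mul2,r2:Add1,r3:5,r4:3,r5:8
cycle 4: issue SUB r1<-Add2 // r0:Mul1,r1:Add2,r2:Add1,r3:5,r4:3,r5:8
cycle 5: issue SUB r1<-Add3 // r0:Mul1,r1:Add3,r2:Add1,r3:5,r4:3,r5:8
cycle 6: CDB Mul1=25; stall // r0:25,r1:Add3,r2:Add1,r3:5,r4:3,r5:8
cycle 7: stall // r0:25,r1:Add3,r2:Add1,r3:5,r4:3,r5:8
cycle 8: stall // r0:25,r1:Add3,r2:Add1,r3:5,r4:3,r5:8
cycle 9: CDB Add1=-20; issue ADD r2<-Add1 // r0:25,r1:Add3,r2:Add1,r3:5,r4:3,r5:8
cycle 10: CDB Add2=-17; issue ADD r2<-Add2 // r0:25,r1:Add3,r2:Add2,r3:5,r4:3,r5:8
cycle 11: CDB Mul2=125; issue MUL r2<-Mul1 // r0:25,r1:Add3,r2:Mul1,r3:5,r4:3,r5:8
cycle 12: CDB Add1=10 // r0:25,r1:Add3,r2:Mul1,r3:5,r4:3,r5:8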